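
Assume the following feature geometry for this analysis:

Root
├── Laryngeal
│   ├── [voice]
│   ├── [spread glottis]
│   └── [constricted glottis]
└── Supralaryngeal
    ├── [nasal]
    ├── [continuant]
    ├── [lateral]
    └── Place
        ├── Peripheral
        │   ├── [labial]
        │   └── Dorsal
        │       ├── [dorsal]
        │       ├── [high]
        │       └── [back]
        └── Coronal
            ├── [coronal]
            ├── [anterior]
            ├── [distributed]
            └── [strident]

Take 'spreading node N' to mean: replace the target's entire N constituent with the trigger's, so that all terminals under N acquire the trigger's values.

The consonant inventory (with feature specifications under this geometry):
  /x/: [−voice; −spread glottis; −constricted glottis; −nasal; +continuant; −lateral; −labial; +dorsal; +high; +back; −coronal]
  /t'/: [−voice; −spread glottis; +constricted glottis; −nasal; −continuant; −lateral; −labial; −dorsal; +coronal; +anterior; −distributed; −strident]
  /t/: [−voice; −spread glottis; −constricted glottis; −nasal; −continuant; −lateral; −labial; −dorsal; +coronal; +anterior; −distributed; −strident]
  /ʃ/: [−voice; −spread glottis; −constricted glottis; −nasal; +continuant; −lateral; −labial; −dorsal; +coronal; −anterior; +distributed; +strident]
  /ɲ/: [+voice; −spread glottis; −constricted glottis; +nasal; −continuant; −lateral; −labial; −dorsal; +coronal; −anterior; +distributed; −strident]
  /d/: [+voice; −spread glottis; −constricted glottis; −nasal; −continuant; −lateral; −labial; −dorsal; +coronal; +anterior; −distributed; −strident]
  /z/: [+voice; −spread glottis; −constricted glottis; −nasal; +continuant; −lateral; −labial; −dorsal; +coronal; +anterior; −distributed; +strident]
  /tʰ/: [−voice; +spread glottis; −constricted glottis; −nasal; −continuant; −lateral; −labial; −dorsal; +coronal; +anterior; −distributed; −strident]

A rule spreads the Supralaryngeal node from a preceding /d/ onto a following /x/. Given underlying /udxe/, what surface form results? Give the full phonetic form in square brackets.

[udte]

Supralaryngeal immediately or transitively dominates [nasal], [continuant], [lateral], [labial], [dorsal], [high], [back], [coronal], [anterior], [distributed], [strident].
After delinking /x/'s Supralaryngeal and linking /d/'s, the affected terminals become [−nasal], [−continuant], [−lateral], [−labial], [−dorsal], [+coronal], [+anterior], [−distributed], [−strident]; [voice], [spread glottis], [constricted glottis] (outside Supralaryngeal) are retained from /x/.
Among the inventory, only /t/ has exactly this specification, giving the surface form [udte].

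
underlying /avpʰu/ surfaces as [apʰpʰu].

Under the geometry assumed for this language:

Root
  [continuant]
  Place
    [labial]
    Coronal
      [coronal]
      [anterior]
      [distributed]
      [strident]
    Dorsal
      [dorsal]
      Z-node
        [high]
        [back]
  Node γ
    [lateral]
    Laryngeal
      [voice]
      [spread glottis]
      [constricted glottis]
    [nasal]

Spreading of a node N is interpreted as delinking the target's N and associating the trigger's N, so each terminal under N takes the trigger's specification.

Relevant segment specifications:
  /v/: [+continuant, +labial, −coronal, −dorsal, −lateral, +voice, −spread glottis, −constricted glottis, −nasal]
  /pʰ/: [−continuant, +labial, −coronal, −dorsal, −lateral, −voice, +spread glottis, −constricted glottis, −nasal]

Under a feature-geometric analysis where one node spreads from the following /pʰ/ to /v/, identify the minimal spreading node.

Root

Feature comparison: [voice], [spread glottis], [continuant] differ between /v/ and [pʰ]; the remaining terminals match.
In this geometry the lowest node dominating all of them is Root: every daughter of Root dominates only a proper subset, so no lower node suffices.
If Root spreads, every terminal under it takes /pʰ/'s value, producing [pʰ] as observed.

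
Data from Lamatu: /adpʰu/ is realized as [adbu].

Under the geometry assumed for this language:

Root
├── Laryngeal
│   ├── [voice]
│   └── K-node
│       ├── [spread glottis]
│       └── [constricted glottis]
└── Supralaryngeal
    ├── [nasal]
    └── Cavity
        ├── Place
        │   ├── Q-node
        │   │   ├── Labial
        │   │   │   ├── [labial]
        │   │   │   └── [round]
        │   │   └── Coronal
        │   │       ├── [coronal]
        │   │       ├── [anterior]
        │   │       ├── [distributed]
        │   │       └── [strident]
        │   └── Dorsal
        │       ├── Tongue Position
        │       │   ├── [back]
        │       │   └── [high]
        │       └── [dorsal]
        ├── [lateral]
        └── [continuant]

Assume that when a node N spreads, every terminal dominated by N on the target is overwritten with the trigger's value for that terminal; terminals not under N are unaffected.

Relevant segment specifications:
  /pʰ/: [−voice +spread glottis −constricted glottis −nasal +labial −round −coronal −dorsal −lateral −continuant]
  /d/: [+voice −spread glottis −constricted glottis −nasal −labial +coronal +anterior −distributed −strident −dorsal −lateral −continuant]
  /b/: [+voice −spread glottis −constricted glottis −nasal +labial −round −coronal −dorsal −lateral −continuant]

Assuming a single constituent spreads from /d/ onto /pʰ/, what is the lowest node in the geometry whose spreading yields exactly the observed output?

/pʰ/ and [b] differ in [voice], [spread glottis]; every other specified feature is identical.
These terminals are all dominated by Laryngeal, and no proper subconstituent of Laryngeal covers them all; Laryngeal is their lowest common ancestor.
If Laryngeal spreads, every terminal under it takes /d/'s value, producing [b] as observed.
Had Root spread, [coronal], [labial] would have taken /d/'s values; they stay as in /pʰ/, confirming the spreading constituent is exactly Laryngeal.

Laryngeal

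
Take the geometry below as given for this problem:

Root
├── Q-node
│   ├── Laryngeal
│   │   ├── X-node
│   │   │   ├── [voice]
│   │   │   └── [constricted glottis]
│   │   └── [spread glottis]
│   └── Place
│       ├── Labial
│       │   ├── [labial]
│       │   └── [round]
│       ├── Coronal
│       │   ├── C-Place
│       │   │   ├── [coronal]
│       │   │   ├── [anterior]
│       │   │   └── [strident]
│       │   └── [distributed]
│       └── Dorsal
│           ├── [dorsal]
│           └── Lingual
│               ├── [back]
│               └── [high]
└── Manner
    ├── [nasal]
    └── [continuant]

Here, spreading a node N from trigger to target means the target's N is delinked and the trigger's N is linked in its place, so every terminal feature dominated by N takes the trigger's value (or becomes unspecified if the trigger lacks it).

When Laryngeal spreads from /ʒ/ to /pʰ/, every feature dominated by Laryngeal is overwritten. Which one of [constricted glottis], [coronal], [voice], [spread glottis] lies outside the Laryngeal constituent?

[coronal]

The terminals dominated by Laryngeal are [voice], [constricted glottis], [spread glottis].
Spreading Laryngeal replaces [spread glottis], [constricted glottis], [voice] with the trigger's values, since each sits inside the Laryngeal constituent.
[coronal] attaches under C-Place, not under Laryngeal, so /pʰ/ retains its own value for [coronal].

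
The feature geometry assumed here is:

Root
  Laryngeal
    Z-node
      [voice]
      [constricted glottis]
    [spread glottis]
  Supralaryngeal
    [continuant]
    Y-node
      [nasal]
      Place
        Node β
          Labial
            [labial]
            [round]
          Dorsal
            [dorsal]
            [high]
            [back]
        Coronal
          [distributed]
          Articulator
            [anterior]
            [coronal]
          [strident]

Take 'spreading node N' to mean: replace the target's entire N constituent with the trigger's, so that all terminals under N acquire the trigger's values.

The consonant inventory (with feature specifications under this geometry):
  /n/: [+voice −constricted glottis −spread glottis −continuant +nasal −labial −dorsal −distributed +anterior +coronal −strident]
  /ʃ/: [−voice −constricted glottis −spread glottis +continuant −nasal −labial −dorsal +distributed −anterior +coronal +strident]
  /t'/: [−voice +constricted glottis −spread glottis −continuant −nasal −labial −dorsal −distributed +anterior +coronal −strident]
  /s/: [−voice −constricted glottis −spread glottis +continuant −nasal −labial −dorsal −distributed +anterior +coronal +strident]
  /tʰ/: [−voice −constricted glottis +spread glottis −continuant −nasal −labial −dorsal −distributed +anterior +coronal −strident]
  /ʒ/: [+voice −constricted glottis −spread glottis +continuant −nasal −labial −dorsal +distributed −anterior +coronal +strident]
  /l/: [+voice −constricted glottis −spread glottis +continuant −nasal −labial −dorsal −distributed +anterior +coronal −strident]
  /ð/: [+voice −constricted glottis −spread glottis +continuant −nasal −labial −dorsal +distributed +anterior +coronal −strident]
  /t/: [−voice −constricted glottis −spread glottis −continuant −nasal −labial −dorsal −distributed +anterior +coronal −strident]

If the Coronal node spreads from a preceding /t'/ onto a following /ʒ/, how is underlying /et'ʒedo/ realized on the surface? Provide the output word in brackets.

Coronal immediately or transitively dominates [distributed], [anterior], [coronal], [strident].
Spreading Coronal from /t'/ onto /ʒ/ replaces those values with /t'/'s: [−distributed], [+anterior], [+coronal], [−strident]. Features outside Coronal ([voice], [constricted glottis], [spread glottis], …) stay as in /ʒ/.
The resulting bundle matches /l/ in the inventory; substituting it for /ʒ/ gives [et'ledo].

[et'ledo]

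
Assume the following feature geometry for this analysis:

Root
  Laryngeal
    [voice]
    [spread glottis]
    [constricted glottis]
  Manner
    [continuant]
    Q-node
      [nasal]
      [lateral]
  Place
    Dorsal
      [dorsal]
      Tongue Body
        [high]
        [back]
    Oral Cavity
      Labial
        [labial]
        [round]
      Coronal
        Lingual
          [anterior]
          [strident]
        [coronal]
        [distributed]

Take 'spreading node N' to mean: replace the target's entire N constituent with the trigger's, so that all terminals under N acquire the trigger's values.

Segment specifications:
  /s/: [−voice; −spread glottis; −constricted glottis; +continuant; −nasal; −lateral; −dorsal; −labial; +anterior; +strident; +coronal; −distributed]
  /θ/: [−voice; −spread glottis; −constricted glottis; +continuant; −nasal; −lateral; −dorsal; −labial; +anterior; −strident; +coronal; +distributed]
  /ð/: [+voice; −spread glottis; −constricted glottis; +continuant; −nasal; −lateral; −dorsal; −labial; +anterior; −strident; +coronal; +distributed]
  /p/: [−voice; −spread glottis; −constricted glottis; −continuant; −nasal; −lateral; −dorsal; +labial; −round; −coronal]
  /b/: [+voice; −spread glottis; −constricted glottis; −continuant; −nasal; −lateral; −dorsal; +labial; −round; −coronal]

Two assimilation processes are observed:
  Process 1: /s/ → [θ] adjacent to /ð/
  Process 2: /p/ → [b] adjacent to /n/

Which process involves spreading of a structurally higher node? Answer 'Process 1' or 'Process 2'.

In Process 1, [distributed], [strident] change, so the minimal spreading node is Coronal at depth 3.
Process 2 alters [voice]; the lowest dominating node is [voice] (depth 2 from Root).
Depth 2 < depth 3; Process 2 involves the structurally higher constituent [voice].

Process 2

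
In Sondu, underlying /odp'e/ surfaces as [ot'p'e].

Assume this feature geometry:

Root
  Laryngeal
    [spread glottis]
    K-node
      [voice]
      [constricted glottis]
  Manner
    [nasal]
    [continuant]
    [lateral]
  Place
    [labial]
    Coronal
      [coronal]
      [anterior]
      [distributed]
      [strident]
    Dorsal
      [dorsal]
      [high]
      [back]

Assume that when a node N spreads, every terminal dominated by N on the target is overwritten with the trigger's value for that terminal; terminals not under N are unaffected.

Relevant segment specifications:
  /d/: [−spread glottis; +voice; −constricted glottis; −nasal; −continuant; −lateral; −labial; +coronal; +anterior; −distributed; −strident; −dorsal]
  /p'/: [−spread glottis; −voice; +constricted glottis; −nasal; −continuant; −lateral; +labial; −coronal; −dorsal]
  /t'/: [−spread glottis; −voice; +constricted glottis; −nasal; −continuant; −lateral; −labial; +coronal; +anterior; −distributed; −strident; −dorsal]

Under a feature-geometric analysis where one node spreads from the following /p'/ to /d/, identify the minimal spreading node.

K-node

/d/ and [t'] differ in [voice], [constricted glottis]; every other specified feature is identical.
In this geometry the lowest node dominating all of them is K-node: every daughter of K-node dominates only a proper subset, so no lower node suffices.
If K-node spreads, every terminal under it takes /p'/'s value, producing [t'] as observed.
Features on which the two segments disagree outside K-node, such as [coronal], [labial], are unchanged — nothing dominating them spread, and K-node is the minimal sufficient constituent.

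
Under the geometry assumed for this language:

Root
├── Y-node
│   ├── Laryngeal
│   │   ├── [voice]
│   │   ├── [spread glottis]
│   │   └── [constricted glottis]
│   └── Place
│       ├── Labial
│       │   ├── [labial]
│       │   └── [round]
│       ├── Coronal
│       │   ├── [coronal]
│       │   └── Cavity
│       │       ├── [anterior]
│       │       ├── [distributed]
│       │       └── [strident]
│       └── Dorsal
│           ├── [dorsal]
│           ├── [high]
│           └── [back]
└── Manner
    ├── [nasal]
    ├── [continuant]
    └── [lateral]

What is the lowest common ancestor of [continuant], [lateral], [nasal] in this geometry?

Manner

[continuant]: Root > Manner > [continuant].
[lateral]: Root > Manner > [lateral].
[nasal]: Root > Manner > [nasal].
These paths first converge at Manner; no daughter of Manner dominates all 3 features, so Manner is the minimal constituent.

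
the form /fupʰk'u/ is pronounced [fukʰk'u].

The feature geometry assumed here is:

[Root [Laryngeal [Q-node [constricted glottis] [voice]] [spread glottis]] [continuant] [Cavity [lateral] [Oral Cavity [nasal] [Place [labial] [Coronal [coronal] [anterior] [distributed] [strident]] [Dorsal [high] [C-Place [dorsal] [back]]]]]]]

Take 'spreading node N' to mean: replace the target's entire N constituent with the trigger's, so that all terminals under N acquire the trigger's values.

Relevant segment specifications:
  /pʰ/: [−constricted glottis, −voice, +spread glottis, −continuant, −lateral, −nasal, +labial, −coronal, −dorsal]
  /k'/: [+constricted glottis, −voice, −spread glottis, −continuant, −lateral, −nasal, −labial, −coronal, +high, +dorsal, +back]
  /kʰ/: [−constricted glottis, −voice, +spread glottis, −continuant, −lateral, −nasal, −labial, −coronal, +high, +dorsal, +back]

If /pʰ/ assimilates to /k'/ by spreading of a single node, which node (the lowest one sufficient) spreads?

/pʰ/ and [kʰ] differ in [labial], [dorsal], [high], [back]; every other specified feature is identical.
The smallest constituent containing every changed terminal is Place — each of its daughters lacks at least one of the affected features.
If Place spreads, every terminal under it takes /k'/'s value, producing [kʰ] as observed.
Features on which the two segments disagree outside Place, such as [spread glottis], [constricted glottis], are unchanged — nothing dominating them spread, and Place is the minimal sufficient constituent.

Place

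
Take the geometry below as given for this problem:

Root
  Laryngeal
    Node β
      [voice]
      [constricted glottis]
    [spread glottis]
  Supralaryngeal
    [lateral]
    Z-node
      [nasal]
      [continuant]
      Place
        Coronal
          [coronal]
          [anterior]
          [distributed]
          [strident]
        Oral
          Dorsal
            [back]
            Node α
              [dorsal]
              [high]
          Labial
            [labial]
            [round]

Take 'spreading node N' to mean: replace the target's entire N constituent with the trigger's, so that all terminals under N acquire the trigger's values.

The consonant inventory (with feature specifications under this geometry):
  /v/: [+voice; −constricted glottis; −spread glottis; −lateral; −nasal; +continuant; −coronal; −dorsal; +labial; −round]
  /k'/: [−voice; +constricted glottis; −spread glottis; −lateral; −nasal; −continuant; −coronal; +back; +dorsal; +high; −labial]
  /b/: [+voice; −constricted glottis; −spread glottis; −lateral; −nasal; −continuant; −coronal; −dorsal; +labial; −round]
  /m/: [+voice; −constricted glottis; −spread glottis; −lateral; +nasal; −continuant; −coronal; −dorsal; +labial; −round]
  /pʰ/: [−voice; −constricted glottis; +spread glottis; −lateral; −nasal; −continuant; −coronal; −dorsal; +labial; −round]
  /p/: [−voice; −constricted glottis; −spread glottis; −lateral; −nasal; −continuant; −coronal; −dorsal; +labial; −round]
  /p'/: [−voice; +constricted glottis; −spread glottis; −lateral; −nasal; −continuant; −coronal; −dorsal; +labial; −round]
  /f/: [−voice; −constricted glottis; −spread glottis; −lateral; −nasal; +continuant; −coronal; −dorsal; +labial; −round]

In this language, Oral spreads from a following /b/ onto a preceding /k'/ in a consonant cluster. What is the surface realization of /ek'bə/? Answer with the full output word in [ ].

Oral immediately or transitively dominates [back], [dorsal], [high], [labial], [round].
After delinking /k'/'s Oral and linking /b/'s, the affected terminals become [−dorsal], [+labial], [−round]; [voice], [constricted glottis], [spread glottis], … (outside Oral) are retained from /k'/.
The resulting bundle matches /p'/ in the inventory; substituting it for /k'/ gives [ep'bə].

[ep'bə]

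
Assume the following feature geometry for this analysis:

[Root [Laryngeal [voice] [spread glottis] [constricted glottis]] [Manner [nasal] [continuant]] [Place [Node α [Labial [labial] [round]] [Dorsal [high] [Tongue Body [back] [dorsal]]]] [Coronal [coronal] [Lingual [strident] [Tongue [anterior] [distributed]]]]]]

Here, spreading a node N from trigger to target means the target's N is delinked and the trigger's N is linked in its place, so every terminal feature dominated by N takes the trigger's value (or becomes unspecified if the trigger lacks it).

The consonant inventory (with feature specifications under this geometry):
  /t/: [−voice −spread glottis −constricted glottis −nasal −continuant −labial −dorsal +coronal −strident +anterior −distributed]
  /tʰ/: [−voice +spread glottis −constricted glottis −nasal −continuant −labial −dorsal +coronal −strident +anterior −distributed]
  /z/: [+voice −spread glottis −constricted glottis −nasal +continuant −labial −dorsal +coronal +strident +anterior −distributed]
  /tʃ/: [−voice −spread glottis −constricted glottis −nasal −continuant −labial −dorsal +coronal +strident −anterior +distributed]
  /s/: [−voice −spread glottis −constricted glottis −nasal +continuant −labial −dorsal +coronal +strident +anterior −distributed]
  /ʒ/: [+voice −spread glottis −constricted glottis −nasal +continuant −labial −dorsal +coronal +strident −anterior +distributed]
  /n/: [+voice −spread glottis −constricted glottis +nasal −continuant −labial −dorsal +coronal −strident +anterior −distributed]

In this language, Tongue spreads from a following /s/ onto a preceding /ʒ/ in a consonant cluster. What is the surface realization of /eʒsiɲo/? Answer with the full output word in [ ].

The Tongue node dominates the terminals [anterior], [distributed].
Spreading Tongue from /s/ onto /ʒ/ replaces those values with /s/'s: [+anterior], [−distributed]. Features outside Tongue ([voice], [spread glottis], [constricted glottis], …) stay as in /ʒ/.
This feature bundle is that of [z], so /eʒsiɲo/ surfaces as [ezsiɲo].

[ezsiɲo]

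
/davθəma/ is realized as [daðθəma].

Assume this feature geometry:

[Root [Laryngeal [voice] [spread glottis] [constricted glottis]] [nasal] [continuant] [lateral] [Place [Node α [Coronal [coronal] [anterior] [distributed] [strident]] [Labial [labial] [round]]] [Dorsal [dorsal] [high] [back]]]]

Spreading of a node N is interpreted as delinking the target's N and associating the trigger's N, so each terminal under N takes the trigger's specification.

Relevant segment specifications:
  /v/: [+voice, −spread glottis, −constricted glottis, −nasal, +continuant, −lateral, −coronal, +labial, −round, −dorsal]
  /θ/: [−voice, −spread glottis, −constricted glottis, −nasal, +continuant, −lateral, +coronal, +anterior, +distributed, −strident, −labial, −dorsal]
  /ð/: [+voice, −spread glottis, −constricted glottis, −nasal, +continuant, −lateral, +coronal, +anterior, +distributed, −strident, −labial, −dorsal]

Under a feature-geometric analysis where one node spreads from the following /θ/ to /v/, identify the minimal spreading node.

Node α

Feature comparison: [labial], [round], [coronal], [anterior], [distributed], [strident] differ between /v/ and [ð]; the remaining terminals match.
In this geometry the lowest node dominating all of them is Node α: every daughter of Node α dominates only a proper subset, so no lower node suffices.
If Node α spreads, every terminal under it takes /θ/'s value, producing [ð] as observed.
[voice], a feature on which the two segments disagree outside Node α, is unchanged — nothing dominating it spread, and Node α is the minimal sufficient constituent.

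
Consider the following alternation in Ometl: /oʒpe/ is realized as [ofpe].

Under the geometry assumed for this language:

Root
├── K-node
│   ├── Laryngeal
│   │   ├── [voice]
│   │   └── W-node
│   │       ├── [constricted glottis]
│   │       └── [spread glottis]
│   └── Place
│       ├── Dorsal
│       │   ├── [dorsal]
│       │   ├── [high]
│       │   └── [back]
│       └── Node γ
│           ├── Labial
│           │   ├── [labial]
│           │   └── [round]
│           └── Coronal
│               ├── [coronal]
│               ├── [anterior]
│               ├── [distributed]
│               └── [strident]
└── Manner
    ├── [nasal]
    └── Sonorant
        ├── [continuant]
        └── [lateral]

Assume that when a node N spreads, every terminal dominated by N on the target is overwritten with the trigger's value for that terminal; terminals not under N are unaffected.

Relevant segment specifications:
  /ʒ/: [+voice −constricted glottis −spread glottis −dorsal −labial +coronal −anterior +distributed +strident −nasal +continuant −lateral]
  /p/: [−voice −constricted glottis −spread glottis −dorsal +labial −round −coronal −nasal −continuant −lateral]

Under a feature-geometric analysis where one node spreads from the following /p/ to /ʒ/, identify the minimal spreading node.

Comparing /ʒ/ with its surface form [f], the features that change are [voice], [labial], [round], [coronal], [anterior], [distributed], [strident].
These terminals are all dominated by K-node, and no proper subconstituent of K-node covers them all; K-node is their lowest common ancestor.
Delinking /ʒ/'s K-node and associating /p/'s K-node gives precisely the feature bundle of [f].
Since [continuant] is preserved even though /p/ disagrees there, no node above K-node spread.

K-node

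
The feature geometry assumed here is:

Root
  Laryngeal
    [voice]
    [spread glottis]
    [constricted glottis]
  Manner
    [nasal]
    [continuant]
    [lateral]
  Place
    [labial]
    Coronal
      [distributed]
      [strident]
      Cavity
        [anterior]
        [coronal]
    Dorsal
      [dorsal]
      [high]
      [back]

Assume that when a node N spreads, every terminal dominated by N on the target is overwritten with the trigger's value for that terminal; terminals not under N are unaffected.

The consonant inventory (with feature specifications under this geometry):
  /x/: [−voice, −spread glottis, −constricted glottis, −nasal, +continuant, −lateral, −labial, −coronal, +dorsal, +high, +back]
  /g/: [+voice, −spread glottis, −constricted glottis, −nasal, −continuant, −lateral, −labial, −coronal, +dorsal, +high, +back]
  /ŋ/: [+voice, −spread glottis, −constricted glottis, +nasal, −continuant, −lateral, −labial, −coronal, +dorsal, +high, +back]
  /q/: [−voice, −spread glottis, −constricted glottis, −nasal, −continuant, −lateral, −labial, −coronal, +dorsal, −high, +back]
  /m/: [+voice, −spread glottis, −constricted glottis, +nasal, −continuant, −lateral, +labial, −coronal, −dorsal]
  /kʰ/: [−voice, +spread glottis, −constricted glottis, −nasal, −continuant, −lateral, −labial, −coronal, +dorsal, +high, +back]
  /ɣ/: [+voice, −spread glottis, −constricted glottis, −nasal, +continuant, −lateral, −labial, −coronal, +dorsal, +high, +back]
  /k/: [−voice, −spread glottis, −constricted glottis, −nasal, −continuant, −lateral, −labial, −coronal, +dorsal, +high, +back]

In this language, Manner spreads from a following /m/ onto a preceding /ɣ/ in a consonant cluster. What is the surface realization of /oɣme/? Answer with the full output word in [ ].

Terminals under Manner in this geometry: [nasal], [continuant], [lateral].
After delinking /ɣ/'s Manner and linking /m/'s, the affected terminals become [+nasal], [−continuant], [−lateral]; [voice], [spread glottis], [constricted glottis], … (outside Manner) are retained from /ɣ/.
Among the inventory, only /ŋ/ has exactly this specification, giving the surface form [oŋme].

[oŋme]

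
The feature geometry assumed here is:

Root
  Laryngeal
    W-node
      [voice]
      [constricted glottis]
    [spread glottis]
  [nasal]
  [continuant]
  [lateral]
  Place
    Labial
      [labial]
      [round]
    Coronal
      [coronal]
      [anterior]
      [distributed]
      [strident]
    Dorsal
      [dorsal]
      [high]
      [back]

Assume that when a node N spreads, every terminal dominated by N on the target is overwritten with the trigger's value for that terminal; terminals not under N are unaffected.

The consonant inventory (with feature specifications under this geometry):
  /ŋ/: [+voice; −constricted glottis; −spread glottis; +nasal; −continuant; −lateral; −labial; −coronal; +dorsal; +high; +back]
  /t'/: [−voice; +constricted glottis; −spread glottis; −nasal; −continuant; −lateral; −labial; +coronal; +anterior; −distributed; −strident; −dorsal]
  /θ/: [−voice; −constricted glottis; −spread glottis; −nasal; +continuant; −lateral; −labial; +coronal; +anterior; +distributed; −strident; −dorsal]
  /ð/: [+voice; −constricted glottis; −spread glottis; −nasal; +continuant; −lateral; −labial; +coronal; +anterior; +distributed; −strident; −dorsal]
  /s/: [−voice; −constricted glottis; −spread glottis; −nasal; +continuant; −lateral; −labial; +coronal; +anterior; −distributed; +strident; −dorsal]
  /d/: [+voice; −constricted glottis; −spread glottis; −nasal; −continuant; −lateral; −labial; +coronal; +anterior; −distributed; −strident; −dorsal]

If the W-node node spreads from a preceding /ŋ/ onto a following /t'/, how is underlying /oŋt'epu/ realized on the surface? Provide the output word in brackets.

[oŋdepu]

The W-node node dominates the terminals [voice], [constricted glottis].
Spreading W-node from /ŋ/ onto /t'/ replaces those values with /ŋ/'s: [+voice], [−constricted glottis]. Features outside W-node ([spread glottis], [nasal], [continuant], …) stay as in /t'/.
This feature bundle is that of [d], so /oŋt'epu/ surfaces as [oŋdepu].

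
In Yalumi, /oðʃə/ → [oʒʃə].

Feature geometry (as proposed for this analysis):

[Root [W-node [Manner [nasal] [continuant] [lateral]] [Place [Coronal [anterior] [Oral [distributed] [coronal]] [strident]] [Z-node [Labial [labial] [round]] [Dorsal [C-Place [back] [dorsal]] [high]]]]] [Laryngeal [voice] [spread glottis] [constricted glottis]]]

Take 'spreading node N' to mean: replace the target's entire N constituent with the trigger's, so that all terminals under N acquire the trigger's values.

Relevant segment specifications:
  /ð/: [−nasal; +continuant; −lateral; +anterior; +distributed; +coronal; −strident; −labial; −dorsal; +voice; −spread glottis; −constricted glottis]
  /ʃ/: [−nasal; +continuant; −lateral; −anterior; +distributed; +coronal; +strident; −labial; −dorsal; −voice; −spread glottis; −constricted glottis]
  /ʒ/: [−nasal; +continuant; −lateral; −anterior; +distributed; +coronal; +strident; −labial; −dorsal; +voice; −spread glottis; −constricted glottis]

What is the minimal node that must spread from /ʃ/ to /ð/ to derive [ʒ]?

Coronal

The alternation /ð/ → [ʒ] changes [anterior], [strident] and nothing else.
In this geometry the lowest node dominating all of them is Coronal: every daughter of Coronal dominates only a proper subset, so no lower node suffices.
If Coronal spreads, every terminal under it takes /ʃ/'s value, producing [ʒ] as observed.
[voice], a feature on which the two segments disagree outside Coronal, is unchanged — nothing dominating it spread, and Coronal is the minimal sufficient constituent.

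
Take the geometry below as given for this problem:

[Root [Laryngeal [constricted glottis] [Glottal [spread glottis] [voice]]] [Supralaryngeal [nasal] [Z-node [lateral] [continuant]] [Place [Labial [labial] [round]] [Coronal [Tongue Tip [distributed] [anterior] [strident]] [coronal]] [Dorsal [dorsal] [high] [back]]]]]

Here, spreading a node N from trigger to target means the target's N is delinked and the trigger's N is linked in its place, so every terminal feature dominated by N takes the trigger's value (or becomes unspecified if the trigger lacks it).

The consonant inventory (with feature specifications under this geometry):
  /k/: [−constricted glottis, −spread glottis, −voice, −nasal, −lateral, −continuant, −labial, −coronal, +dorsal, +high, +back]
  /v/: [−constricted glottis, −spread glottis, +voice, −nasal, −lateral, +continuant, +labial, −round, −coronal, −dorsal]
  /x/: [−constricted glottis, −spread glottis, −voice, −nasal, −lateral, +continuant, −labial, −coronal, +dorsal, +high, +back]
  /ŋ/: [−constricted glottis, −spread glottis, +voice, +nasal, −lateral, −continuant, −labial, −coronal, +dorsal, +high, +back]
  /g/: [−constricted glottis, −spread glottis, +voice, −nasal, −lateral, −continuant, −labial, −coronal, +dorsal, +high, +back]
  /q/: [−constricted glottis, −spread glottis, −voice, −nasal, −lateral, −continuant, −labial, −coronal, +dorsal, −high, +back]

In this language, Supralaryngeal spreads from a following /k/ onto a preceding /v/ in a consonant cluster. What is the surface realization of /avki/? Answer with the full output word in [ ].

Supralaryngeal immediately or transitively dominates [nasal], [lateral], [continuant], [labial], [round], [distributed], [anterior], [strident], [coronal], [dorsal], [high], [back].
After delinking /v/'s Supralaryngeal and linking /k/'s, the affected terminals become [−nasal], [−lateral], [−continuant], [−labial], [−coronal], [+dorsal], [+high], [+back]; [constricted glottis], [spread glottis], [voice] (outside Supralaryngeal) are retained from /v/.
Among the inventory, only /g/ has exactly this specification, giving the surface form [agki].

[agki]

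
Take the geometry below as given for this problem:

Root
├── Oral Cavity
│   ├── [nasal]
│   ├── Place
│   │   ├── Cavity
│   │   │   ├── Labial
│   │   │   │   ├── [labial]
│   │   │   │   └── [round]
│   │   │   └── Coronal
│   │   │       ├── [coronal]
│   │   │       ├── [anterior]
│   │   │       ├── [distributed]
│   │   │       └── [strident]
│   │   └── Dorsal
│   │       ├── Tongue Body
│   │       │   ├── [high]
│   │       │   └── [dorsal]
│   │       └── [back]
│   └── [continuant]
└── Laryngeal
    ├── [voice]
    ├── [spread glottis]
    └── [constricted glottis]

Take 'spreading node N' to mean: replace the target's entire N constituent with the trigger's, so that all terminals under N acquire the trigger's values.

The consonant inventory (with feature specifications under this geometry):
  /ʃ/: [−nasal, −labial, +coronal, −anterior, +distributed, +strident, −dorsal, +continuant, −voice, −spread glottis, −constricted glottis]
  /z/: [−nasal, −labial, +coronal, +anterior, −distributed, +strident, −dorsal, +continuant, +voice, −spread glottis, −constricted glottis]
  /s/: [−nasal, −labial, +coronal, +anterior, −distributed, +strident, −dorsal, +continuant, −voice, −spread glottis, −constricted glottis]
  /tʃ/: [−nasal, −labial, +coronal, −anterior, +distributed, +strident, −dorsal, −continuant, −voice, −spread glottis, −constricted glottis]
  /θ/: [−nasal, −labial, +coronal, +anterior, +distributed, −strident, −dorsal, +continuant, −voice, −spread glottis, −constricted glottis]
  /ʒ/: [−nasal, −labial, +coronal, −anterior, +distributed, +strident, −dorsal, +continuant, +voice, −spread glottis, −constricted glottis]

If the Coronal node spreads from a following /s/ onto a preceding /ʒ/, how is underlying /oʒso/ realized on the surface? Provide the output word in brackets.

The Coronal node dominates the terminals [coronal], [anterior], [distributed], [strident].
Spreading Coronal from /s/ onto /ʒ/ replaces those values with /s/'s: [+coronal], [+anterior], [−distributed], [+strident]. Features outside Coronal ([nasal], [labial], [dorsal], …) stay as in /ʒ/.
This feature bundle is that of [z], so /oʒso/ surfaces as [ozso].

[ozso]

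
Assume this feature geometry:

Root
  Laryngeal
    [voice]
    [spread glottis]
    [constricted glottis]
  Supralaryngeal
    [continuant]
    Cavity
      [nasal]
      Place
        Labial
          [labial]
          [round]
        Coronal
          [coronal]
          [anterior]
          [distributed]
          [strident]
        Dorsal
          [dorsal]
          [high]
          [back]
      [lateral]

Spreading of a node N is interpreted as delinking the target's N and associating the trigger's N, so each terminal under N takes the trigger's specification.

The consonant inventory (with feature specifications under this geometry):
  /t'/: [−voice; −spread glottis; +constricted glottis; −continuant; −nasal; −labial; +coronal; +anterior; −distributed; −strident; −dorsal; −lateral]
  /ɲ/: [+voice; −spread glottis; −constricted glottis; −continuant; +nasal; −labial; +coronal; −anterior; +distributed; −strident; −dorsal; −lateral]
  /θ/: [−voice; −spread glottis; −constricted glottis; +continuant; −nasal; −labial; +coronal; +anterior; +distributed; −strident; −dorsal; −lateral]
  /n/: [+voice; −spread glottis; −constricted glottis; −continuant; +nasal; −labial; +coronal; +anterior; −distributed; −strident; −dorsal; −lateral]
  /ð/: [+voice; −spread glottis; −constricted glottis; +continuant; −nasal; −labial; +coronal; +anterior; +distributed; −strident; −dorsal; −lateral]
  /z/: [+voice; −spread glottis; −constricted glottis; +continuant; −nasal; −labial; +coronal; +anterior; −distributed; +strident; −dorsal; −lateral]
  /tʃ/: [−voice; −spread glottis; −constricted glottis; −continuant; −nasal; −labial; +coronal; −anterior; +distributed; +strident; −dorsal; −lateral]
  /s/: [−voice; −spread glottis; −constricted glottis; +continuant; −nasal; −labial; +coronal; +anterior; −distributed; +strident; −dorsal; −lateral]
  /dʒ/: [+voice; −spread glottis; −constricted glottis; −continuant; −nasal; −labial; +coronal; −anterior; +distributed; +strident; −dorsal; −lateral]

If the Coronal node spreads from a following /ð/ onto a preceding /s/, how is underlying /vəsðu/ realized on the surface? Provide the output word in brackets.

[vəθðu]

Terminals under Coronal in this geometry: [coronal], [anterior], [distributed], [strident].
After delinking /s/'s Coronal and linking /ð/'s, the affected terminals become [+coronal], [+anterior], [+distributed], [−strident]; [voice], [spread glottis], [constricted glottis], … (outside Coronal) are retained from /s/.
Among the inventory, only /θ/ has exactly this specification, giving the surface form [vəθðu].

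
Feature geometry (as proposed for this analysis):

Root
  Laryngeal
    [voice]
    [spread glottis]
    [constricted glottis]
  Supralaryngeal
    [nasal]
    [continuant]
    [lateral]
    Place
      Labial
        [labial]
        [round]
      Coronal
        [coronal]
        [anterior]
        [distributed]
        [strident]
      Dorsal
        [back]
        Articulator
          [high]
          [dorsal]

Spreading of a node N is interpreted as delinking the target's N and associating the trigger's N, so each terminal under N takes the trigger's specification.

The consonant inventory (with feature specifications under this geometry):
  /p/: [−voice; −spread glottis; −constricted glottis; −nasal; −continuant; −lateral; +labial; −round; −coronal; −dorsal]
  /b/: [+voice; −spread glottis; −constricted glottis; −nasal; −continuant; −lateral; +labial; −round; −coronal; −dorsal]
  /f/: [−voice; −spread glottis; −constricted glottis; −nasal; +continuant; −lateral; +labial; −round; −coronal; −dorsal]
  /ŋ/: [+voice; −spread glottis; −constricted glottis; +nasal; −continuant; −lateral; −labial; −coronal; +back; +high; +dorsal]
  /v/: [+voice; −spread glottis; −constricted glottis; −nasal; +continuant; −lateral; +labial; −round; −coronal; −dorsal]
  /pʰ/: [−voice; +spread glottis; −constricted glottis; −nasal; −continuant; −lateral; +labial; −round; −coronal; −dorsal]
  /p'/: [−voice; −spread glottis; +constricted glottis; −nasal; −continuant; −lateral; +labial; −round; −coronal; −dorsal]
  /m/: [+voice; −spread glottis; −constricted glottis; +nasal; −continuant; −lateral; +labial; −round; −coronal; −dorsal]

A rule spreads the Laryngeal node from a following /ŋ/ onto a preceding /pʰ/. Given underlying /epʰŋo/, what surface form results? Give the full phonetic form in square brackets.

[ebŋo]

Terminals under Laryngeal in this geometry: [voice], [spread glottis], [constricted glottis].
The target acquires /ŋ/'s values for everything under Laryngeal — [+voice], [−spread glottis], [−constricted glottis] — while keeping its own [nasal], [continuant], [lateral], ….
This feature bundle is that of [b], so /epʰŋo/ surfaces as [ebŋo].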